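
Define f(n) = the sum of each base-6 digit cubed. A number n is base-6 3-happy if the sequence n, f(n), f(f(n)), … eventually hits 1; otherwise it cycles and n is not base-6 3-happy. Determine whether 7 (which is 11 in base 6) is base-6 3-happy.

7 = (1,1)_6 → 1³ + 1³ = 2
2 = (2)_6 → 2³ = 8
8 = (1,2)_6 → 1³ + 2³ = 9
9 = (1,3)_6 → 1³ + 3³ = 28
28 = (4,4)_6 → 4³ + 4³ = 128
128 = (3,3,2)_6 → 3³ + 3³ + 2³ = 62
62 = (1,4,2)_6 → 1³ + 4³ + 2³ = 73
73 = (2,0,1)_6 → 2³ + 0³ + 1³ = 9  — 9 already seen; the sequence cycles without reaching 1.

not base-6 3-happy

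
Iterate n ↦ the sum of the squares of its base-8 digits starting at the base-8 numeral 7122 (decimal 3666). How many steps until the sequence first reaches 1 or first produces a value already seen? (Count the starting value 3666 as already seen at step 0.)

10

3666 = (7,1,2,2)_8 → 58
58 = (7,2)_8 → 53
53 = (6,5)_8 → 61
61 = (7,5)_8 → 74
74 = (1,1,2)_8 → 6
6 = (6)_8 → 36
36 = (4,4)_8 → 32
32 = (4,0)_8 → 16
16 = (2,0)_8 → 4
4 = (4)_8 → 16  — 16 repeats.
That took 10 steps.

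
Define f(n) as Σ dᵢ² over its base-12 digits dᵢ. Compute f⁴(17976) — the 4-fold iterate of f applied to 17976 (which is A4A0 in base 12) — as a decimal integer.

100

17976 = (10,4,10,0)_12 → 10² + 4² + 10² + 0² = 100 + 16 + 100 + 0 = 216
216 = (1,6,0)_12 → 1² + 6² + 0² = 1 + 36 + 0 = 37
37 = (3,1)_12 → 3² + 1² = 9 + 1 = 10
10 = (10)_12 → 10² = 100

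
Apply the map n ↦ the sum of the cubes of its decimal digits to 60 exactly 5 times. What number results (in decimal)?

60 → 6³ + 0³ = 216 + 0 = 216
216 → 2³ + 1³ + 6³ = 8 + 1 + 216 = 225
225 → 2³ + 2³ + 5³ = 8 + 8 + 125 = 141
141 → 1³ + 4³ + 1³ = 1 + 64 + 1 = 66
66 → 6³ + 6³ = 216 + 216 = 432

432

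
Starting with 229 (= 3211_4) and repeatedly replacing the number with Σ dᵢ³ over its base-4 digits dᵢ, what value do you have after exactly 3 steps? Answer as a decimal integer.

229 = (3,2,1,1)_4 → 3³ + 2³ + 1³ + 1³ = 27 + 8 + 1 + 1 = 37
37 = (2,1,1)_4 → 2³ + 1³ + 1³ = 8 + 1 + 1 = 10
10 = (2,2)_4 → 2³ + 2³ = 8 + 8 = 16

16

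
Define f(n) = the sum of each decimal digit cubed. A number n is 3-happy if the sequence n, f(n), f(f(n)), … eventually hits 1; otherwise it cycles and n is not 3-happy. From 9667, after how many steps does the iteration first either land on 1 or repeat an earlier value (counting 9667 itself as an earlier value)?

5

9667 → 9³ + 6³ + 6³ + 7³ = 729 + 216 + 216 + 343 = 1504
1504 → 1³ + 5³ + 0³ + 4³ = 1 + 125 + 0 + 64 = 190
190 → 1³ + 9³ + 0³ = 1 + 729 + 0 = 730
730 → 7³ + 3³ + 0³ = 343 + 27 + 0 = 370
370 → 3³ + 7³ + 0³ = 27 + 343 + 0 = 370  — 370 repeats.
That took 5 steps.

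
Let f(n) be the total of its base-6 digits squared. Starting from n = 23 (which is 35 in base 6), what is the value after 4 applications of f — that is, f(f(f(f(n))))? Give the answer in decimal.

20

23 = (3,5)_6 → 34
34 = (5,4)_6 → 41
41 = (1,0,5)_6 → 26
26 = (4,2)_6 → 20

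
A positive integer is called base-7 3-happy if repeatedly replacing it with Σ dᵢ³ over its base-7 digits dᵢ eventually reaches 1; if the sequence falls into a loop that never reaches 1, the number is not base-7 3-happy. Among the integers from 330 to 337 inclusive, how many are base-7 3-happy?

1

330: 330 → 342 → 648 → 282 → 258 → 342  (repeats 342)
331: 331 → 349 → 217 → 91 → 217  (repeats 217)
332: 332 → 368 → 92 → 218 → 92  (repeats 92)
333: 333 → 405 → 219 → 99 → 9 → 9  (repeats 9)
334: 334 → 466 → 100 → 16 → 16  (repeats 16)
335: 335 → 557 → 137 → 197 → 65 → 17 → 35 → 125 → 251 → 341 → 557  (repeats 557)
336: 336 → 432 → 252 → 126 → 72 → 36 → 126  (repeats 126)
337: 337 → 433 → 343 → 1  (reaches 1)
base-7 3-happy: 337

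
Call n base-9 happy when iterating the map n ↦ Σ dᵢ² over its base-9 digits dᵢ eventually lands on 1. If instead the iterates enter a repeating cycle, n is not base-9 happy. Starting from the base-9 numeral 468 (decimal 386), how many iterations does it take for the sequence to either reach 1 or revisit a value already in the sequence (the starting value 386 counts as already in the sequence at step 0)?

4

386 = (4,6,8)_9 → 4² + 6² + 8² = 116
116 = (1,3,8)_9 → 1² + 3² + 8² = 74
74 = (8,2)_9 → 8² + 2² = 68
68 = (7,5)_9 → 7² + 5² = 74  — 74 repeats.
That took 4 steps.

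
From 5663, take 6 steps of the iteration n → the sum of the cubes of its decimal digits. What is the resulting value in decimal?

134

5663 → 5³ + 6³ + 6³ + 3³ = 125 + 216 + 216 + 27 = 584
584 → 5³ + 8³ + 4³ = 125 + 512 + 64 = 701
701 → 7³ + 0³ + 1³ = 343 + 0 + 1 = 344
344 → 3³ + 4³ + 4³ = 27 + 64 + 64 = 155
155 → 1³ + 5³ + 5³ = 1 + 125 + 125 = 251
251 → 2³ + 5³ + 1³ = 8 + 125 + 1 = 134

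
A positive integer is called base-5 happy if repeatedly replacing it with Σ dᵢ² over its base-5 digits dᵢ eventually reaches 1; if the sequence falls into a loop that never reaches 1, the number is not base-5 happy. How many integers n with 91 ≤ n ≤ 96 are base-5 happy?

3

91: 91 → 19 → 25 → 1  (reaches 1)
92: 92 → 22 → 20 → 16 → 10 → 4 → 16  (repeats 16)
93: 93 → 27 → 5 → 1  (reaches 1)
94: 94 → 34 → 18 → 18  (repeats 18)
95: 95 → 25 → 1  (reaches 1)
96: 96 → 26 → 2 → 4 → 16 → 10 → 4  (repeats 4)
base-5 happy: 91, 93, 95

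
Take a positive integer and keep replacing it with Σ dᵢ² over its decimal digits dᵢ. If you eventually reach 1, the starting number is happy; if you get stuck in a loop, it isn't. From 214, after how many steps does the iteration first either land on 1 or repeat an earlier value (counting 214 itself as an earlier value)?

14

214 → 2² + 1² + 4² = 21
21 → 2² + 1² = 5
5 → 5² = 25
25 → 2² + 5² = 29
29 → 2² + 9² = 85
85 → 8² + 5² = 89
89 → 8² + 9² = 145
145 → 1² + 4² + 5² = 42
42 → 4² + 2² = 20
20 → 2² + 0² = 4
4 → 4² = 16
16 → 1² + 6² = 37
37 → 3² + 7² = 58
58 → 5² + 8² = 89  — 89 repeats.
That took 14 steps.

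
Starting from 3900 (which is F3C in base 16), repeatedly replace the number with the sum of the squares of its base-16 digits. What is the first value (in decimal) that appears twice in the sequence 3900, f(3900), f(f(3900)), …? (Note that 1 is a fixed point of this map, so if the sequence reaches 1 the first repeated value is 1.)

3900 = (15,3,12)_16 → 378
378 = (1,7,10)_16 → 150
150 = (9,6)_16 → 117
117 = (7,5)_16 → 74
74 = (4,10)_16 → 116
116 = (7,4)_16 → 65
65 = (4,1)_16 → 17
17 = (1,1)_16 → 2
2 = (2)_16 → 4
4 = (4)_16 → 16
16 = (1,0)_16 → 1  — reached the fixed point 1.
1 → 1, so 1 is the first repeated value.

1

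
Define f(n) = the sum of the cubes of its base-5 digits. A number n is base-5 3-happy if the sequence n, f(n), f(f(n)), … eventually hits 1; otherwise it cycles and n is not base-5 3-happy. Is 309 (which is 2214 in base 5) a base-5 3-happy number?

not base-5 3-happy

309 = (2,2,1,4)_5 → 2³ + 2³ + 1³ + 4³ = 8 + 8 + 1 + 64 = 81
81 = (3,1,1)_5 → 3³ + 1³ + 1³ = 27 + 1 + 1 = 29
29 = (1,0,4)_5 → 1³ + 0³ + 4³ = 1 + 0 + 64 = 65
65 = (2,3,0)_5 → 2³ + 3³ + 0³ = 8 + 27 + 0 = 35
35 = (1,2,0)_5 → 1³ + 2³ + 0³ = 1 + 8 + 0 = 9
9 = (1,4)_5 → 1³ + 4³ = 1 + 64 = 65  — 65 already seen; the sequence cycles without reaching 1.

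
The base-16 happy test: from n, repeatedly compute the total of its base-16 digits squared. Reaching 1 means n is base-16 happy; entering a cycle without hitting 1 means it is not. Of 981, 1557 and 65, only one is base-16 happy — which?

981: 981 → 203 → 265 → 82 → 29 → 170 → 200 → 208 → 169 → 181 → 146 → 85 → 50 → 13 → 169  — repeats 169 (not base-16 happy)
1557: 1557 → 62 → 205 → 313 → 91 → 146 → 85 → 50 → 13 → 169 → 181 → 146  — repeats 146 (not base-16 happy)
65: 65 → 17 → 2 → 4 → 16 → 1  — reaches 1 (base-16 happy)

65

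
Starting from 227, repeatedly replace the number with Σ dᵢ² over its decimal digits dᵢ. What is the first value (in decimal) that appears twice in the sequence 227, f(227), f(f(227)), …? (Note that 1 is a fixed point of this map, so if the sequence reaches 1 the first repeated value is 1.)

37

227 → 2² + 2² + 7² = 57
57 → 5² + 7² = 74
74 → 7² + 4² = 65
65 → 6² + 5² = 61
61 → 6² + 1² = 37
37 → 3² + 7² = 58
58 → 5² + 8² = 89
89 → 8² + 9² = 145
145 → 1² + 4² + 5² = 42
42 → 4² + 2² = 20
20 → 2² + 0² = 4
4 → 4² = 16
16 → 1² + 6² = 37  — 37 already appeared earlier.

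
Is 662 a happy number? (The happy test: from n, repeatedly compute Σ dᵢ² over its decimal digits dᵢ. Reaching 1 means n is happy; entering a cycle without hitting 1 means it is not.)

not happy

662 → 6² + 6² + 2² = 36 + 36 + 4 = 76
76 → 7² + 6² = 49 + 36 = 85
85 → 8² + 5² = 64 + 25 = 89
89 → 8² + 9² = 64 + 81 = 145
145 → 1² + 4² + 5² = 1 + 16 + 25 = 42
42 → 4² + 2² = 16 + 4 = 20
20 → 2² + 0² = 4 + 0 = 4
4 → 4² = 16
16 → 1² + 6² = 1 + 36 = 37
37 → 3² + 7² = 9 + 49 = 58
58 → 5² + 8² = 25 + 64 = 89  — 89 already seen; the sequence cycles without reaching 1.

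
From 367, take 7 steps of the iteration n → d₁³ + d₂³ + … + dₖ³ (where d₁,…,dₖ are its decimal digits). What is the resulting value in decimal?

367 → 586
586 → 853
853 → 664
664 → 496
496 → 1009
1009 → 730
730 → 370

370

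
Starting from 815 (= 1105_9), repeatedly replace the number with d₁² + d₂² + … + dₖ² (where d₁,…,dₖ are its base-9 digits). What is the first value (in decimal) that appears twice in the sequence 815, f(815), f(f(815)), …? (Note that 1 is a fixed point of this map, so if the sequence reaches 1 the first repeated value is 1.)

815 = (1,1,0,5)_9 → 1² + 1² + 0² + 5² = 27
27 = (3,0)_9 → 3² + 0² = 9
9 = (1,0)_9 → 1² + 0² = 1  — reached the fixed point 1.
1 → 1, so 1 is the first repeated value.

1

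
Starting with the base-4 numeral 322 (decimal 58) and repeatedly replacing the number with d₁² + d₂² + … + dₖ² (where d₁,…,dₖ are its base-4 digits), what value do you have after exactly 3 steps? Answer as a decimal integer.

58 = (3,2,2)_4 → 3² + 2² + 2² = 17
17 = (1,0,1)_4 → 1² + 0² + 1² = 2
2 = (2)_4 → 2² = 4

4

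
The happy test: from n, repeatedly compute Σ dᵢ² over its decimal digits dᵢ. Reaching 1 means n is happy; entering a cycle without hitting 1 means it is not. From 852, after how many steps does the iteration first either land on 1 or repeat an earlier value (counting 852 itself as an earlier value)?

852 → 8² + 5² + 2² = 93
93 → 9² + 3² = 90
90 → 9² + 0² = 81
81 → 8² + 1² = 65
65 → 6² + 5² = 61
61 → 6² + 1² = 37
37 → 3² + 7² = 58
58 → 5² + 8² = 89
89 → 8² + 9² = 145
145 → 1² + 4² + 5² = 42
42 → 4² + 2² = 20
20 → 2² + 0² = 4
4 → 4² = 16
16 → 1² + 6² = 37  — 37 repeats.
That took 14 steps.

14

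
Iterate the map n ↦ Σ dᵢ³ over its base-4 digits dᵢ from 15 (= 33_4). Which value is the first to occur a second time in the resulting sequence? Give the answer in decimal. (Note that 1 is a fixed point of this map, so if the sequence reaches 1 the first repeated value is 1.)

9

15 = (3,3)_4 → 3³ + 3³ = 27 + 27 = 54
54 = (3,1,2)_4 → 3³ + 1³ + 2³ = 27 + 1 + 8 = 36
36 = (2,1,0)_4 → 2³ + 1³ + 0³ = 8 + 1 + 0 = 9
9 = (2,1)_4 → 2³ + 1³ = 8 + 1 = 9  — 9 already appeared earlier.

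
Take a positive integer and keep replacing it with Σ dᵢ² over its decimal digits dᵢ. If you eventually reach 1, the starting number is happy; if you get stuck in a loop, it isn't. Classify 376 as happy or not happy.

happy

376 → 3² + 7² + 6² = 94
94 → 9² + 4² = 97
97 → 9² + 7² = 130
130 → 1² + 3² + 0² = 10
10 → 1² + 0² = 1  — reached 1.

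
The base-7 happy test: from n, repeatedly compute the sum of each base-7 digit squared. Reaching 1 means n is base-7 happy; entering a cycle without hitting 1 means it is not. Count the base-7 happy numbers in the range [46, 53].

1

46: 46 → 52 → 10 → 10  — not base-7 happy
47: 47 → 61 → 27 → 45 → 45  — not base-7 happy
48: 48 → 72 → 14 → 4 → 16 → 8 → 2 → 4  — not base-7 happy
49: 49 → 1  — base-7 happy
50: 50 → 2 → 4 → 16 → 8 → 2  — not base-7 happy
51: 51 → 5 → 25 → 25  — not base-7 happy
52: 52 → 10 → 10  — not base-7 happy
53: 53 → 17 → 13 → 37 → 29 → 17  — not base-7 happy
base-7 happy: 49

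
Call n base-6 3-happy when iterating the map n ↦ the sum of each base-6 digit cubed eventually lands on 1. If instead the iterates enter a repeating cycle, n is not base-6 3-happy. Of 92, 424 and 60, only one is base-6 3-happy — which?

92

92: 92 → 43 → 3 → 27 → 91 → 36 → 1  — reaches 1 (base-6 3-happy)
424: 424 → 254 → 10 → 65 → 190 → 190  — repeats 190 (not base-6 3-happy)
60: 60 → 65 → 190 → 190  — repeats 190 (not base-6 3-happy)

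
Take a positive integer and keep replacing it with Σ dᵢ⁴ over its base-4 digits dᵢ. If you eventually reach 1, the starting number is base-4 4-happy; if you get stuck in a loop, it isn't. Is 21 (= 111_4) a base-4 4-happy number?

not base-4 4-happy

21 = (1,1,1)_4 → 1⁴ + 1⁴ + 1⁴ = 1 + 1 + 1 = 3
3 = (3)_4 → 3⁴ = 81
81 = (1,1,0,1)_4 → 1⁴ + 1⁴ + 0⁴ + 1⁴ = 1 + 1 + 0 + 1 = 3  — 3 already seen; the sequence cycles without reaching 1.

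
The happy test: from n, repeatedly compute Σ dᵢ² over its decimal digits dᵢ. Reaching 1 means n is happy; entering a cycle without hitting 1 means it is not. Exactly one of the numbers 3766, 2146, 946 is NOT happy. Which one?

3766: 3766 → 130 → 10 → 1  — reaches 1 (happy)
2146: 2146 → 57 → 74 → 65 → 61 → 37 → 58 → 89 → 145 → 42 → 20 → 4 → 16 → 37  — repeats 37 (not happy)
946: 946 → 133 → 19 → 82 → 68 → 100 → 1  — reaches 1 (happy)

2146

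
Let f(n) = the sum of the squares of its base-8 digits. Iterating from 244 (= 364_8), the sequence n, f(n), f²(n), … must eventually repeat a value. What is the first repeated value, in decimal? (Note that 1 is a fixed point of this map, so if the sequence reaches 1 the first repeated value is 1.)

16

244 = (3,6,4)_8 → 3² + 6² + 4² = 61
61 = (7,5)_8 → 7² + 5² = 74
74 = (1,1,2)_8 → 1² + 1² + 2² = 6
6 = (6)_8 → 6² = 36
36 = (4,4)_8 → 4² + 4² = 32
32 = (4,0)_8 → 4² + 0² = 16
16 = (2,0)_8 → 2² + 0² = 4
4 = (4)_8 → 4² = 16  — 16 already appeared earlier.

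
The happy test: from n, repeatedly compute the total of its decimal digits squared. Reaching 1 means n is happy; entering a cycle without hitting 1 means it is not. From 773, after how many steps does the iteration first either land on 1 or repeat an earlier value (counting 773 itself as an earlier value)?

14

773 → 7² + 7² + 3² = 107
107 → 1² + 0² + 7² = 50
50 → 5² + 0² = 25
25 → 2² + 5² = 29
29 → 2² + 9² = 85
85 → 8² + 5² = 89
89 → 8² + 9² = 145
145 → 1² + 4² + 5² = 42
42 → 4² + 2² = 20
20 → 2² + 0² = 4
4 → 4² = 16
16 → 1² + 6² = 37
37 → 3² + 7² = 58
58 → 5² + 8² = 89  — 89 repeats.
That took 14 steps.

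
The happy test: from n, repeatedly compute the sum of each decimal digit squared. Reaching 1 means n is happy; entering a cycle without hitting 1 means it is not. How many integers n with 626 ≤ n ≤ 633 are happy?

626: 626 → 76 → 85 → 89 → 145 → 42 → 20 → 4 → 16 → 37 → 58 → 89  (repeats 89)
627: 627 → 89 → 145 → 42 → 20 → 4 → 16 → 37 → 58 → 89  (repeats 89)
628: 628 → 104 → 17 → 50 → 25 → 29 → 85 → 89 → 145 → 42 → 20 → 4 → 16 → 37 → 58 → 89  (repeats 89)
629: 629 → 121 → 6 → 36 → 45 → 41 → 17 → 50 → 25 → 29 → 85 → 89 → 145 → 42 → 20 → 4 → 16 → 37 → 58 → 89  (repeats 89)
630: 630 → 45 → 41 → 17 → 50 → 25 → 29 → 85 → 89 → 145 → 42 → 20 → 4 → 16 → 37 → 58 → 89  (repeats 89)
631: 631 → 46 → 52 → 29 → 85 → 89 → 145 → 42 → 20 → 4 → 16 → 37 → 58 → 89  (repeats 89)
632: 632 → 49 → 97 → 130 → 10 → 1  (reaches 1)
633: 633 → 54 → 41 → 17 → 50 → 25 → 29 → 85 → 89 → 145 → 42 → 20 → 4 → 16 → 37 → 58 → 89  (repeats 89)
happy: 632

1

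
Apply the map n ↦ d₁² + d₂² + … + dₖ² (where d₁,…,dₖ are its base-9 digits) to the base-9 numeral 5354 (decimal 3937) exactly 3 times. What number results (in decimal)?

3937 = (5,3,5,4)_9 → 5² + 3² + 5² + 4² = 75
75 = (8,3)_9 → 8² + 3² = 73
73 = (8,1)_9 → 8² + 1² = 65

65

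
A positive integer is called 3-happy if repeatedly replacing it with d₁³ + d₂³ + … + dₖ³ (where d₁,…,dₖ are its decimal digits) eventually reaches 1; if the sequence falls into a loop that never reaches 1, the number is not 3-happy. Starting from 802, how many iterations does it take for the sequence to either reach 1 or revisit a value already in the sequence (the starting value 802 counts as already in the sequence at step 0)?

802 → 8³ + 0³ + 2³ = 512 + 0 + 8 = 520
520 → 5³ + 2³ + 0³ = 125 + 8 + 0 = 133
133 → 1³ + 3³ + 3³ = 1 + 27 + 27 = 55
55 → 5³ + 5³ = 125 + 125 = 250
250 → 2³ + 5³ + 0³ = 8 + 125 + 0 = 133  — 133 repeats.
That took 5 steps.

5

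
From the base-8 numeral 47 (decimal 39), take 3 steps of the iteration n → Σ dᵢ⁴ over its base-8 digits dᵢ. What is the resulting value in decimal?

2003

39 = (4,7)_8 → 4⁴ + 7⁴ = 2657
2657 = (5,1,4,1)_8 → 5⁴ + 1⁴ + 4⁴ + 1⁴ = 883
883 = (1,5,6,3)_8 → 1⁴ + 5⁴ + 6⁴ + 3⁴ = 2003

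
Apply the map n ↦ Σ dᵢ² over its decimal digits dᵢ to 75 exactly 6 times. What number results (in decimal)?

89

75 → 7² + 5² = 74
74 → 7² + 4² = 65
65 → 6² + 5² = 61
61 → 6² + 1² = 37
37 → 3² + 7² = 58
58 → 5² + 8² = 89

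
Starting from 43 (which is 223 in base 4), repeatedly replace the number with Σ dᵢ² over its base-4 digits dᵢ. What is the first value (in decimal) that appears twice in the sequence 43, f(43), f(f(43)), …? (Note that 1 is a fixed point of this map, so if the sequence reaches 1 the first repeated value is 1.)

1

43 = (2,2,3)_4 → 2² + 2² + 3² = 17
17 = (1,0,1)_4 → 1² + 0² + 1² = 2
2 = (2)_4 → 2² = 4
4 = (1,0)_4 → 1² + 0² = 1  — reached the fixed point 1.
1 → 1, so 1 is the first repeated value.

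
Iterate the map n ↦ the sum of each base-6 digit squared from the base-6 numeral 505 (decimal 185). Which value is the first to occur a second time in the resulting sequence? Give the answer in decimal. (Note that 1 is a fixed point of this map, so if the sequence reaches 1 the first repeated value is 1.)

17

185 = (5,0,5)_6 → 5² + 0² + 5² = 50
50 = (1,2,2)_6 → 1² + 2² + 2² = 9
9 = (1,3)_6 → 1² + 3² = 10
10 = (1,4)_6 → 1² + 4² = 17
17 = (2,5)_6 → 2² + 5² = 29
29 = (4,5)_6 → 4² + 5² = 41
41 = (1,0,5)_6 → 1² + 0² + 5² = 26
26 = (4,2)_6 → 4² + 2² = 20
20 = (3,2)_6 → 3² + 2² = 13
13 = (2,1)_6 → 2² + 1² = 5
5 = (5)_6 → 5² = 25
25 = (4,1)_6 → 4² + 1² = 17  — 17 already appeared earlier.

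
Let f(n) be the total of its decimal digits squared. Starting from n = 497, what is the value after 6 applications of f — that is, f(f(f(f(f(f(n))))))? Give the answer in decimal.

497 → 4² + 9² + 7² = 146
146 → 1² + 4² + 6² = 53
53 → 5² + 3² = 34
34 → 3² + 4² = 25
25 → 2² + 5² = 29
29 → 2² + 9² = 85

85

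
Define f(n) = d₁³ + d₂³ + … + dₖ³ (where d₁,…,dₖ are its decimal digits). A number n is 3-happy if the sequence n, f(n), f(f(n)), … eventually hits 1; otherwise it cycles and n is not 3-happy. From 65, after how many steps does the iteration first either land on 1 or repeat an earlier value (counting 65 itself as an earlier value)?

65 → 6³ + 5³ = 341
341 → 3³ + 4³ + 1³ = 92
92 → 9³ + 2³ = 737
737 → 7³ + 3³ + 7³ = 713
713 → 7³ + 1³ + 3³ = 371
371 → 3³ + 7³ + 1³ = 371  — 371 repeats.
That took 6 steps.

6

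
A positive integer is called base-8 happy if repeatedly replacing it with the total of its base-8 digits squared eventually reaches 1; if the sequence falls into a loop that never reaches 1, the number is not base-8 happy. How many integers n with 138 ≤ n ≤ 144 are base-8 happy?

138: 138 → 9 → 2 → 4 → 16 → 4  (repeats 4)
139: 139 → 14 → 37 → 41 → 26 → 13 → 26  (repeats 26)
140: 140 → 21 → 29 → 34 → 20 → 20  (repeats 20)
141: 141 → 30 → 45 → 50 → 40 → 25 → 10 → 5 → 25  (repeats 25)
142: 142 → 41 → 26 → 13 → 26  (repeats 26)
143: 143 → 54 → 72 → 2 → 4 → 16 → 4  (repeats 4)
144: 144 → 8 → 1  (reaches 1)
base-8 happy: 144

1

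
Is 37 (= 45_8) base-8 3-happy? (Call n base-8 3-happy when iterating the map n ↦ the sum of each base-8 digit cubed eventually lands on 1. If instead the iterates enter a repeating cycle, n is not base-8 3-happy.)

37 = (4,5)_8 → 4³ + 5³ = 189
189 = (2,7,5)_8 → 2³ + 7³ + 5³ = 476
476 = (7,3,4)_8 → 7³ + 3³ + 4³ = 434
434 = (6,6,2)_8 → 6³ + 6³ + 2³ = 440
440 = (6,7,0)_8 → 6³ + 7³ + 0³ = 559
559 = (1,0,5,7)_8 → 1³ + 0³ + 5³ + 7³ = 469
469 = (7,2,5)_8 → 7³ + 2³ + 5³ = 476  — 476 already seen; the sequence cycles without reaching 1.

not base-8 3-happy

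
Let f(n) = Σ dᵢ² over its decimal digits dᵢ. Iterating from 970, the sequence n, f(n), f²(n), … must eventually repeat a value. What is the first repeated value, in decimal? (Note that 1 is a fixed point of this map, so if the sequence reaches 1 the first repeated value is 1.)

1

970 → 9² + 7² + 0² = 130
130 → 1² + 3² + 0² = 10
10 → 1² + 0² = 1  — reached the fixed point 1.
1 → 1, so 1 is the first repeated value.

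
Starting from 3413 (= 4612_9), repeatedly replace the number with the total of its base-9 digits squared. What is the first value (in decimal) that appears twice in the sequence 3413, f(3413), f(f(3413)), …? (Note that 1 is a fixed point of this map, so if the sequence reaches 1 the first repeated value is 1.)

3413 = (4,6,1,2)_9 → 4² + 6² + 1² + 2² = 57
57 = (6,3)_9 → 6² + 3² = 45
45 = (5,0)_9 → 5² + 0² = 25
25 = (2,7)_9 → 2² + 7² = 53
53 = (5,8)_9 → 5² + 8² = 89
89 = (1,0,8)_9 → 1² + 0² + 8² = 65
65 = (7,2)_9 → 7² + 2² = 53  — 53 already appeared earlier.

53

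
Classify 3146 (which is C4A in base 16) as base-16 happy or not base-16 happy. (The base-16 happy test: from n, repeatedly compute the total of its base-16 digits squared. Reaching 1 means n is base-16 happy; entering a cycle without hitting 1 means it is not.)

3146 = (12,4,10)_16 → 260
260 = (1,0,4)_16 → 17
17 = (1,1)_16 → 2
2 = (2)_16 → 4
4 = (4)_16 → 16
16 = (1,0)_16 → 1  — reached 1.

base-16 happy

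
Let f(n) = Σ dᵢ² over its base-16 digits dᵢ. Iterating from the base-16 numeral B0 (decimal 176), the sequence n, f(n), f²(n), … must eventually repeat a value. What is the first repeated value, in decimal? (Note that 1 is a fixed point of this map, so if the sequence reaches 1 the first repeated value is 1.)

176 = (11,0)_16 → 11² + 0² = 121 + 0 = 121
121 = (7,9)_16 → 7² + 9² = 49 + 81 = 130
130 = (8,2)_16 → 8² + 2² = 64 + 4 = 68
68 = (4,4)_16 → 4² + 4² = 16 + 16 = 32
32 = (2,0)_16 → 2² + 0² = 4 + 0 = 4
4 = (4)_16 → 4² = 16
16 = (1,0)_16 → 1² + 0² = 1 + 0 = 1  — reached the fixed point 1.
1 → 1, so 1 is the first repeated value.

1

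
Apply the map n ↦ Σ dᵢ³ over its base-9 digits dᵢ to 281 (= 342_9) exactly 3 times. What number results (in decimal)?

1

281 = (3,4,2)_9 → 3³ + 4³ + 2³ = 99
99 = (1,2,0)_9 → 1³ + 2³ + 0³ = 9
9 = (1,0)_9 → 1³ + 0³ = 1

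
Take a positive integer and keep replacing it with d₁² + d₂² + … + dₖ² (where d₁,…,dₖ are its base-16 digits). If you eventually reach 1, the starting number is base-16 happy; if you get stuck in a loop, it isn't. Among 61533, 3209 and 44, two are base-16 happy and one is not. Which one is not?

61533: 61533 → 419 → 110 → 232 → 260 → 17 → 2 → 4 → 16 → 1  — reaches 1 (base-16 happy)
3209: 3209 → 289 → 6 → 36 → 20 → 17 → 2 → 4 → 16 → 1  — reaches 1 (base-16 happy)
44: 44 → 148 → 97 → 37 → 29 → 170 → 200 → 208 → 169 → 181 → 146 → 85 → 50 → 13 → 169  — repeats 169 (not base-16 happy)

44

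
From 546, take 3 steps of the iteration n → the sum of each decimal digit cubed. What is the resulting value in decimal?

1242

546 → 5³ + 4³ + 6³ = 125 + 64 + 216 = 405
405 → 4³ + 0³ + 5³ = 64 + 0 + 125 = 189
189 → 1³ + 8³ + 9³ = 1 + 512 + 729 = 1242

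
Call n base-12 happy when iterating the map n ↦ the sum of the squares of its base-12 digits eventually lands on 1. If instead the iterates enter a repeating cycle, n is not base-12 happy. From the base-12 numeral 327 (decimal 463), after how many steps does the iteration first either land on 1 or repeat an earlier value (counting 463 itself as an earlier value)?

3

463 = (3,2,7)_12 → 62
62 = (5,2)_12 → 29
29 = (2,5)_12 → 29  — 29 repeats.
That took 3 steps.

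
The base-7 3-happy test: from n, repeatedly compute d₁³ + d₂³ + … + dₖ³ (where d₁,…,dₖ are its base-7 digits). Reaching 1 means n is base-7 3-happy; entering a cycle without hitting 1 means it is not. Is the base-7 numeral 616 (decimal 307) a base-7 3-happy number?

base-7 3-happy

307 = (6,1,6)_7 → 433
433 = (1,1,5,6)_7 → 343
343 = (1,0,0,0)_7 → 1  — reached 1.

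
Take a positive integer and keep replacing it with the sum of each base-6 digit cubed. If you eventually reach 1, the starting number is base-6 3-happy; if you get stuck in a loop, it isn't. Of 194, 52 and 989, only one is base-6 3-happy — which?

194: 194 → 141 → 179 → 314 → 81 → 36 → 1  — reaches 1 (base-6 3-happy)
52: 52 → 73 → 9 → 28 → 128 → 62 → 73  — repeats 73 (not base-6 3-happy)
989: 989 → 224 → 10 → 65 → 190 → 190  — repeats 190 (not base-6 3-happy)

194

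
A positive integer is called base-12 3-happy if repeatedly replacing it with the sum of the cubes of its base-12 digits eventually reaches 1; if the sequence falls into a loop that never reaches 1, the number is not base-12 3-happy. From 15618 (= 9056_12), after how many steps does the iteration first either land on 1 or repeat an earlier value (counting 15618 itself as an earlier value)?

15

15618 = (9,0,5,6)_12 → 1070
1070 = (7,5,2)_12 → 476
476 = (3,3,8)_12 → 566
566 = (3,11,2)_12 → 1366
1366 = (9,5,10)_12 → 1854
1854 = (1,0,10,6)_12 → 1217
1217 = (8,5,5)_12 → 762
762 = (5,3,6)_12 → 368
368 = (2,6,8)_12 → 736
736 = (5,1,4)_12 → 190
190 = (1,3,10)_12 → 1028
1028 = (7,1,8)_12 → 856
856 = (5,11,4)_12 → 1520
1520 = (10,6,8)_12 → 1728
1728 = (1,0,0,0)_12 → 1  — reached 1.
That took 15 steps.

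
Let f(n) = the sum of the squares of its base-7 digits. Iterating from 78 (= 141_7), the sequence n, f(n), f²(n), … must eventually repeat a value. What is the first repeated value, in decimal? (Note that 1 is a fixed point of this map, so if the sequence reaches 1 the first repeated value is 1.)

78 = (1,4,1)_7 → 1² + 4² + 1² = 18
18 = (2,4)_7 → 2² + 4² = 20
20 = (2,6)_7 → 2² + 6² = 40
40 = (5,5)_7 → 5² + 5² = 50
50 = (1,0,1)_7 → 1² + 0² + 1² = 2
2 = (2)_7 → 2² = 4
4 = (4)_7 → 4² = 16
16 = (2,2)_7 → 2² + 2² = 8
8 = (1,1)_7 → 1² + 1² = 2  — 2 already appeared earlier.

2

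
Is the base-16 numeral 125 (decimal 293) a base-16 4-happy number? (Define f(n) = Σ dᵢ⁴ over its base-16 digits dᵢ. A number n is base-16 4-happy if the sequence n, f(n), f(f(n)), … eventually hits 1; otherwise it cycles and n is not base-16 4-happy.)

base-16 4-happy

293 = (1,2,5)_16 → 1⁴ + 2⁴ + 5⁴ = 642
642 = (2,8,2)_16 → 2⁴ + 8⁴ + 2⁴ = 4128
4128 = (1,0,2,0)_16 → 1⁴ + 0⁴ + 2⁴ + 0⁴ = 17
17 = (1,1)_16 → 1⁴ + 1⁴ = 2
2 = (2)_16 → 2⁴ = 16
16 = (1,0)_16 → 1⁴ + 0⁴ = 1  — reached 1.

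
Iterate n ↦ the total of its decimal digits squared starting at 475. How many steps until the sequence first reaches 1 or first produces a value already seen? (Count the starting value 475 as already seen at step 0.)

475 → 4² + 7² + 5² = 90
90 → 9² + 0² = 81
81 → 8² + 1² = 65
65 → 6² + 5² = 61
61 → 6² + 1² = 37
37 → 3² + 7² = 58
58 → 5² + 8² = 89
89 → 8² + 9² = 145
145 → 1² + 4² + 5² = 42
42 → 4² + 2² = 20
20 → 2² + 0² = 4
4 → 4² = 16
16 → 1² + 6² = 37  — 37 repeats.
That took 13 steps.

13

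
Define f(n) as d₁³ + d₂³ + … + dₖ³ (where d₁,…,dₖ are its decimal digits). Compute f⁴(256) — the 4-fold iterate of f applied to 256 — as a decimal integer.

133

256 → 349
349 → 820
820 → 520
520 → 133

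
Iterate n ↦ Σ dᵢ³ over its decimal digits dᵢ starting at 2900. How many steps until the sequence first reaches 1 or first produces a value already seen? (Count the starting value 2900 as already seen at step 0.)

4

2900 → 2³ + 9³ + 0³ + 0³ = 737
737 → 7³ + 3³ + 7³ = 713
713 → 7³ + 1³ + 3³ = 371
371 → 3³ + 7³ + 1³ = 371  — 371 repeats.
That took 4 steps.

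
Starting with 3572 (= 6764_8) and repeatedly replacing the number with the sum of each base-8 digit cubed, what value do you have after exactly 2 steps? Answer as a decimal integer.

469

3572 = (6,7,6,4)_8 → 6³ + 7³ + 6³ + 4³ = 839
839 = (1,5,0,7)_8 → 1³ + 5³ + 0³ + 7³ = 469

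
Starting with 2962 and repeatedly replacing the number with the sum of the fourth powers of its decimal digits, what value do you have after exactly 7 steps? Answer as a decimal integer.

13747

2962 → 2⁴ + 9⁴ + 6⁴ + 2⁴ = 7889
7889 → 7⁴ + 8⁴ + 8⁴ + 9⁴ = 17154
17154 → 1⁴ + 7⁴ + 1⁴ + 5⁴ + 4⁴ = 3284
3284 → 3⁴ + 2⁴ + 8⁴ + 4⁴ = 4449
4449 → 4⁴ + 4⁴ + 4⁴ + 9⁴ = 7329
7329 → 7⁴ + 3⁴ + 2⁴ + 9⁴ = 9059
9059 → 9⁴ + 0⁴ + 5⁴ + 9⁴ = 13747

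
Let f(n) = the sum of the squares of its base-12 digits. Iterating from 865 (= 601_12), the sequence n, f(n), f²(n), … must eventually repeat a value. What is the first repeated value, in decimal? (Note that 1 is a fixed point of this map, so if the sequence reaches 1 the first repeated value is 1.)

100

865 = (6,0,1)_12 → 6² + 0² + 1² = 36 + 0 + 1 = 37
37 = (3,1)_12 → 3² + 1² = 9 + 1 = 10
10 = (10)_12 → 10² = 100
100 = (8,4)_12 → 8² + 4² = 64 + 16 = 80
80 = (6,8)_12 → 6² + 8² = 36 + 64 = 100  — 100 already appeared earlier.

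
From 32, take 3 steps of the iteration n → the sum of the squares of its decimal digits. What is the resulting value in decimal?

1

32 → 3² + 2² = 13
13 → 1² + 3² = 10
10 → 1² + 0² = 1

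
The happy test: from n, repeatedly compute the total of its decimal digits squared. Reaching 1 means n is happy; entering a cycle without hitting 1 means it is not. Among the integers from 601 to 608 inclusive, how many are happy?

1

601: 601 → 37 → 58 → 89 → 145 → 42 → 20 → 4 → 16 → 37  (repeats 37)
602: 602 → 40 → 16 → 37 → 58 → 89 → 145 → 42 → 20 → 4 → 16  (repeats 16)
603: 603 → 45 → 41 → 17 → 50 → 25 → 29 → 85 → 89 → 145 → 42 → 20 → 4 → 16 → 37 → 58 → 89  (repeats 89)
604: 604 → 52 → 29 → 85 → 89 → 145 → 42 → 20 → 4 → 16 → 37 → 58 → 89  (repeats 89)
605: 605 → 61 → 37 → 58 → 89 → 145 → 42 → 20 → 4 → 16 → 37  (repeats 37)
606: 606 → 72 → 53 → 34 → 25 → 29 → 85 → 89 → 145 → 42 → 20 → 4 → 16 → 37 → 58 → 89  (repeats 89)
607: 607 → 85 → 89 → 145 → 42 → 20 → 4 → 16 → 37 → 58 → 89  (repeats 89)
608: 608 → 100 → 1  (reaches 1)
happy: 608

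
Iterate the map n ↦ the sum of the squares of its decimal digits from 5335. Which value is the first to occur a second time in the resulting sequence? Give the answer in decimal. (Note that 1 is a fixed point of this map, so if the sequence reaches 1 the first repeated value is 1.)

5335 → 5² + 3² + 3² + 5² = 68
68 → 6² + 8² = 100
100 → 1² + 0² + 0² = 1  — reached the fixed point 1.
1 → 1, so 1 is the first repeated value.

1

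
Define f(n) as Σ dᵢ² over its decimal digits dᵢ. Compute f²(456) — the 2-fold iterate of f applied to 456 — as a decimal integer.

98

456 → 4² + 5² + 6² = 77
77 → 7² + 7² = 98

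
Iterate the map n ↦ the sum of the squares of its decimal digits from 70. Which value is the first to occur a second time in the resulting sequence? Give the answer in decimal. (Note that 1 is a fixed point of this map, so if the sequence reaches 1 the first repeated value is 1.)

1

70 → 7² + 0² = 49 + 0 = 49
49 → 4² + 9² = 16 + 81 = 97
97 → 9² + 7² = 81 + 49 = 130
130 → 1² + 3² + 0² = 1 + 9 + 0 = 10
10 → 1² + 0² = 1 + 0 = 1  — reached the fixed point 1.
1 → 1, so 1 is the first repeated value.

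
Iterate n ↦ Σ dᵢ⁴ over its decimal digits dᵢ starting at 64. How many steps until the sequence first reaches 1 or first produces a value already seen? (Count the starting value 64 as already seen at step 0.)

64 → 6⁴ + 4⁴ = 1296 + 256 = 1552
1552 → 1⁴ + 5⁴ + 5⁴ + 2⁴ = 1 + 625 + 625 + 16 = 1267
1267 → 1⁴ + 2⁴ + 6⁴ + 7⁴ = 1 + 16 + 1296 + 2401 = 3714
3714 → 3⁴ + 7⁴ + 1⁴ + 4⁴ = 81 + 2401 + 1 + 256 = 2739
2739 → 2⁴ + 7⁴ + 3⁴ + 9⁴ = 16 + 2401 + 81 + 6561 = 9059
9059 → 9⁴ + 0⁴ + 5⁴ + 9⁴ = 6561 + 0 + 625 + 6561 = 13747
13747 → 1⁴ + 3⁴ + 7⁴ + 4⁴ + 7⁴ = 1 + 81 + 2401 + 256 + 2401 = 5140
5140 → 5⁴ + 1⁴ + 4⁴ + 0⁴ = 625 + 1 + 256 + 0 = 882
882 → 8⁴ + 8⁴ + 2⁴ = 4096 + 4096 + 16 = 8208
8208 → 8⁴ + 2⁴ + 0⁴ + 8⁴ = 4096 + 16 + 0 + 4096 = 8208  — 8208 repeats.
That took 10 steps.

10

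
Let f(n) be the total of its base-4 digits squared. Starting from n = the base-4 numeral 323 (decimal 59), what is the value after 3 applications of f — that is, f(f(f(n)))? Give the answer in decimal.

59 = (3,2,3)_4 → 3² + 2² + 3² = 9 + 4 + 9 = 22
22 = (1,1,2)_4 → 1² + 1² + 2² = 1 + 1 + 4 = 6
6 = (1,2)_4 → 1² + 2² = 1 + 4 = 5

5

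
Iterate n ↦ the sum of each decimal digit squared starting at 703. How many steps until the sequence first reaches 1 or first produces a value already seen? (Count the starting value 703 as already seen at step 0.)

9

703 → 7² + 0² + 3² = 58
58 → 5² + 8² = 89
89 → 8² + 9² = 145
145 → 1² + 4² + 5² = 42
42 → 4² + 2² = 20
20 → 2² + 0² = 4
4 → 4² = 16
16 → 1² + 6² = 37
37 → 3² + 7² = 58  — 58 repeats.
That took 9 steps.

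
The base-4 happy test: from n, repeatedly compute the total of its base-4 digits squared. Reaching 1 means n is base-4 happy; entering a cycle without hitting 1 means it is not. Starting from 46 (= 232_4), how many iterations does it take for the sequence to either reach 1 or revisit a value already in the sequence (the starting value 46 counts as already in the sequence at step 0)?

46 = (2,3,2)_4 → 2² + 3² + 2² = 4 + 9 + 4 = 17
17 = (1,0,1)_4 → 1² + 0² + 1² = 1 + 0 + 1 = 2
2 = (2)_4 → 2² = 4
4 = (1,0)_4 → 1² + 0² = 1 + 0 = 1  — reached 1.
That took 4 steps.

4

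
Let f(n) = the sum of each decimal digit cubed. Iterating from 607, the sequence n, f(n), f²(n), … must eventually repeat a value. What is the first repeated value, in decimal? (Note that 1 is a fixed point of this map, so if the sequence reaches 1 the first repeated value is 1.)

370

607 → 6³ + 0³ + 7³ = 559
559 → 5³ + 5³ + 9³ = 979
979 → 9³ + 7³ + 9³ = 1801
1801 → 1³ + 8³ + 0³ + 1³ = 514
514 → 5³ + 1³ + 4³ = 190
190 → 1³ + 9³ + 0³ = 730
730 → 7³ + 3³ + 0³ = 370
370 → 3³ + 7³ + 0³ = 370  — 370 already appeared earlier.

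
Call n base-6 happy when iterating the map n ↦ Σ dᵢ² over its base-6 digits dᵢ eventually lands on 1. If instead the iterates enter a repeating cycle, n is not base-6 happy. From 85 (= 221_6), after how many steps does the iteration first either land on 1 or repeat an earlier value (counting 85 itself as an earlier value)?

11

85 = (2,2,1)_6 → 2² + 2² + 1² = 9
9 = (1,3)_6 → 1² + 3² = 10
10 = (1,4)_6 → 1² + 4² = 17
17 = (2,5)_6 → 2² + 5² = 29
29 = (4,5)_6 → 4² + 5² = 41
41 = (1,0,5)_6 → 1² + 0² + 5² = 26
26 = (4,2)_6 → 4² + 2² = 20
20 = (3,2)_6 → 3² + 2² = 13
13 = (2,1)_6 → 2² + 1² = 5
5 = (5)_6 → 5² = 25
25 = (4,1)_6 → 4² + 1² = 17  — 17 repeats.
That took 11 steps.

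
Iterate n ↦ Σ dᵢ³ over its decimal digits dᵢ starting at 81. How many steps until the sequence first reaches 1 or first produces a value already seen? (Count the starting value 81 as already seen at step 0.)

3

81 → 8³ + 1³ = 513
513 → 5³ + 1³ + 3³ = 153
153 → 1³ + 5³ + 3³ = 153  — 153 repeats.
That took 3 steps.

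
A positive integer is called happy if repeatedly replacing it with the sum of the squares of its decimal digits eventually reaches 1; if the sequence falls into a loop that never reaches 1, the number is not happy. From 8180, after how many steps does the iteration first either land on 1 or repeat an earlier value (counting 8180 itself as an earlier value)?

4

8180 → 8² + 1² + 8² + 0² = 129
129 → 1² + 2² + 9² = 86
86 → 8² + 6² = 100
100 → 1² + 0² + 0² = 1  — reached 1.
That took 4 steps.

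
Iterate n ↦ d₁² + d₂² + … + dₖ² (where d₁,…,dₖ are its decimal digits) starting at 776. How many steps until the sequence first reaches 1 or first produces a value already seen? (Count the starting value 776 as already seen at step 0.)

776 → 7² + 7² + 6² = 134
134 → 1² + 3² + 4² = 26
26 → 2² + 6² = 40
40 → 4² + 0² = 16
16 → 1² + 6² = 37
37 → 3² + 7² = 58
58 → 5² + 8² = 89
89 → 8² + 9² = 145
145 → 1² + 4² + 5² = 42
42 → 4² + 2² = 20
20 → 2² + 0² = 4
4 → 4² = 16  — 16 repeats.
That took 12 steps.

12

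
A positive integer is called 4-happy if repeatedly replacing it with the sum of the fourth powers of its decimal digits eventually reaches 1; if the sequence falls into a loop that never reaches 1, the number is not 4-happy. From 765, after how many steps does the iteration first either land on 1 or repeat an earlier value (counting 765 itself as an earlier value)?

765 → 7⁴ + 6⁴ + 5⁴ = 4322
4322 → 4⁴ + 3⁴ + 2⁴ + 2⁴ = 369
369 → 3⁴ + 6⁴ + 9⁴ = 7938
7938 → 7⁴ + 9⁴ + 3⁴ + 8⁴ = 13139
13139 → 1⁴ + 3⁴ + 1⁴ + 3⁴ + 9⁴ = 6725
6725 → 6⁴ + 7⁴ + 2⁴ + 5⁴ = 4338
4338 → 4⁴ + 3⁴ + 3⁴ + 8⁴ = 4514
4514 → 4⁴ + 5⁴ + 1⁴ + 4⁴ = 1138
1138 → 1⁴ + 1⁴ + 3⁴ + 8⁴ = 4179
4179 → 4⁴ + 1⁴ + 7⁴ + 9⁴ = 9219
9219 → 9⁴ + 2⁴ + 1⁴ + 9⁴ = 13139  — 13139 repeats.
That took 11 steps.

11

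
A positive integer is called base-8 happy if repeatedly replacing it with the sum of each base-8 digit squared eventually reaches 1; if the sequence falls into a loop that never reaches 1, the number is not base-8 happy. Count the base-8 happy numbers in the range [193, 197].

193: 193 → 10 → 5 → 25 → 10  (repeats 10)
194: 194 → 13 → 26 → 13  (repeats 13)
195: 195 → 18 → 8 → 1  (reaches 1)
196: 196 → 25 → 10 → 5 → 25  (repeats 25)
197: 197 → 34 → 20 → 20  (repeats 20)
base-8 happy: 195

1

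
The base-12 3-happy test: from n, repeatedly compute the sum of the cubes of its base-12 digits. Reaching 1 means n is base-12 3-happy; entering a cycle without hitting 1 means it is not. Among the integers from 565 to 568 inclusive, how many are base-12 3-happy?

3

565: 565 → 1359 → 881 → 342 → 288 → 8 → 512 → 755 → 1464 → 1008 → 343 → 415 → 1351 → 1136 → 1855 → 1344 → 793 → 342  — not base-12 3-happy
566: 566 → 1366 → 1854 → 1217 → 762 → 368 → 736 → 190 → 1028 → 856 → 1520 → 1728 → 1  — base-12 3-happy
567: 567 → 1385 → 1197 → 1268 → 1753 → 10 → 1000 → 1611 → 1366 → 1854 → 1217 → 762 → 368 → 736 → 190 → 1028 → 856 → 1520 → 1728 → 1  — base-12 3-happy
568: 568 → 1422 → 1945 → 219 → 244 → 577 → 65 → 250 → 1513 → 1217 → 762 → 368 → 736 → 190 → 1028 → 856 → 1520 → 1728 → 1  — base-12 3-happy
base-12 3-happy: 566, 567, 568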